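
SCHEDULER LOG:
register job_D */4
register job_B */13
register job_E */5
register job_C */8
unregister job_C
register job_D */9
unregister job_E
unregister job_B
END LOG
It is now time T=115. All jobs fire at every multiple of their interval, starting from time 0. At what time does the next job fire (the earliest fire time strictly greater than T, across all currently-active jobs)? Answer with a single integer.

Op 1: register job_D */4 -> active={job_D:*/4}
Op 2: register job_B */13 -> active={job_B:*/13, job_D:*/4}
Op 3: register job_E */5 -> active={job_B:*/13, job_D:*/4, job_E:*/5}
Op 4: register job_C */8 -> active={job_B:*/13, job_C:*/8, job_D:*/4, job_E:*/5}
Op 5: unregister job_C -> active={job_B:*/13, job_D:*/4, job_E:*/5}
Op 6: register job_D */9 -> active={job_B:*/13, job_D:*/9, job_E:*/5}
Op 7: unregister job_E -> active={job_B:*/13, job_D:*/9}
Op 8: unregister job_B -> active={job_D:*/9}
  job_D: interval 9, next fire after T=115 is 117
Earliest fire time = 117 (job job_D)

Answer: 117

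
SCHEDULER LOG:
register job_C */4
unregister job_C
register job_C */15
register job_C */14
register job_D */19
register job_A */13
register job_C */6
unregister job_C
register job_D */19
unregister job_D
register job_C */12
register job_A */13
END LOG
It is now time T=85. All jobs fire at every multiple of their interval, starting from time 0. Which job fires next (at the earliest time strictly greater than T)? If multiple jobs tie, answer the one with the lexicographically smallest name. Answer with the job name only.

Op 1: register job_C */4 -> active={job_C:*/4}
Op 2: unregister job_C -> active={}
Op 3: register job_C */15 -> active={job_C:*/15}
Op 4: register job_C */14 -> active={job_C:*/14}
Op 5: register job_D */19 -> active={job_C:*/14, job_D:*/19}
Op 6: register job_A */13 -> active={job_A:*/13, job_C:*/14, job_D:*/19}
Op 7: register job_C */6 -> active={job_A:*/13, job_C:*/6, job_D:*/19}
Op 8: unregister job_C -> active={job_A:*/13, job_D:*/19}
Op 9: register job_D */19 -> active={job_A:*/13, job_D:*/19}
Op 10: unregister job_D -> active={job_A:*/13}
Op 11: register job_C */12 -> active={job_A:*/13, job_C:*/12}
Op 12: register job_A */13 -> active={job_A:*/13, job_C:*/12}
  job_A: interval 13, next fire after T=85 is 91
  job_C: interval 12, next fire after T=85 is 96
Earliest = 91, winner (lex tiebreak) = job_A

Answer: job_A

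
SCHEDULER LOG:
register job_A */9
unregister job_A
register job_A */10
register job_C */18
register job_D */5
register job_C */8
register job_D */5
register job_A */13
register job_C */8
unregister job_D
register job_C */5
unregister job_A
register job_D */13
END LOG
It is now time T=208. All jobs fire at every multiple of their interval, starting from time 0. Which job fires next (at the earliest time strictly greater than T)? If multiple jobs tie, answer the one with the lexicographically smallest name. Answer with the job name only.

Op 1: register job_A */9 -> active={job_A:*/9}
Op 2: unregister job_A -> active={}
Op 3: register job_A */10 -> active={job_A:*/10}
Op 4: register job_C */18 -> active={job_A:*/10, job_C:*/18}
Op 5: register job_D */5 -> active={job_A:*/10, job_C:*/18, job_D:*/5}
Op 6: register job_C */8 -> active={job_A:*/10, job_C:*/8, job_D:*/5}
Op 7: register job_D */5 -> active={job_A:*/10, job_C:*/8, job_D:*/5}
Op 8: register job_A */13 -> active={job_A:*/13, job_C:*/8, job_D:*/5}
Op 9: register job_C */8 -> active={job_A:*/13, job_C:*/8, job_D:*/5}
Op 10: unregister job_D -> active={job_A:*/13, job_C:*/8}
Op 11: register job_C */5 -> active={job_A:*/13, job_C:*/5}
Op 12: unregister job_A -> active={job_C:*/5}
Op 13: register job_D */13 -> active={job_C:*/5, job_D:*/13}
  job_C: interval 5, next fire after T=208 is 210
  job_D: interval 13, next fire after T=208 is 221
Earliest = 210, winner (lex tiebreak) = job_C

Answer: job_C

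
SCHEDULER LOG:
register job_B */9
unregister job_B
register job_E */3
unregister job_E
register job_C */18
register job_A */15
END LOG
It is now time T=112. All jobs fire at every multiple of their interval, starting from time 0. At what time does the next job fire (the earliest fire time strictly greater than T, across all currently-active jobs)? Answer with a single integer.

Answer: 120

Derivation:
Op 1: register job_B */9 -> active={job_B:*/9}
Op 2: unregister job_B -> active={}
Op 3: register job_E */3 -> active={job_E:*/3}
Op 4: unregister job_E -> active={}
Op 5: register job_C */18 -> active={job_C:*/18}
Op 6: register job_A */15 -> active={job_A:*/15, job_C:*/18}
  job_A: interval 15, next fire after T=112 is 120
  job_C: interval 18, next fire after T=112 is 126
Earliest fire time = 120 (job job_A)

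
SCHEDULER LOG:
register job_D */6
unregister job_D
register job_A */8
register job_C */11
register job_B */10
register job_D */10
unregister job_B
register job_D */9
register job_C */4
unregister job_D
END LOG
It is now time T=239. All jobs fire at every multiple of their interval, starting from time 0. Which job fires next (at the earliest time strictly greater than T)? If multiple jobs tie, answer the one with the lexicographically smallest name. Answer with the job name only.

Answer: job_A

Derivation:
Op 1: register job_D */6 -> active={job_D:*/6}
Op 2: unregister job_D -> active={}
Op 3: register job_A */8 -> active={job_A:*/8}
Op 4: register job_C */11 -> active={job_A:*/8, job_C:*/11}
Op 5: register job_B */10 -> active={job_A:*/8, job_B:*/10, job_C:*/11}
Op 6: register job_D */10 -> active={job_A:*/8, job_B:*/10, job_C:*/11, job_D:*/10}
Op 7: unregister job_B -> active={job_A:*/8, job_C:*/11, job_D:*/10}
Op 8: register job_D */9 -> active={job_A:*/8, job_C:*/11, job_D:*/9}
Op 9: register job_C */4 -> active={job_A:*/8, job_C:*/4, job_D:*/9}
Op 10: unregister job_D -> active={job_A:*/8, job_C:*/4}
  job_A: interval 8, next fire after T=239 is 240
  job_C: interval 4, next fire after T=239 is 240
Earliest = 240, winner (lex tiebreak) = job_A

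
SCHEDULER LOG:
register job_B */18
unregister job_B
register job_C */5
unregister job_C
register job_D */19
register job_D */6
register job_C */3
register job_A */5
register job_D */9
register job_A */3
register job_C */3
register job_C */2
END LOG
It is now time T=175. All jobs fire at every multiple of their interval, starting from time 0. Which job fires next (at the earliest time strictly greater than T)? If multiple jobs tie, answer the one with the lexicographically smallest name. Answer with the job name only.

Answer: job_C

Derivation:
Op 1: register job_B */18 -> active={job_B:*/18}
Op 2: unregister job_B -> active={}
Op 3: register job_C */5 -> active={job_C:*/5}
Op 4: unregister job_C -> active={}
Op 5: register job_D */19 -> active={job_D:*/19}
Op 6: register job_D */6 -> active={job_D:*/6}
Op 7: register job_C */3 -> active={job_C:*/3, job_D:*/6}
Op 8: register job_A */5 -> active={job_A:*/5, job_C:*/3, job_D:*/6}
Op 9: register job_D */9 -> active={job_A:*/5, job_C:*/3, job_D:*/9}
Op 10: register job_A */3 -> active={job_A:*/3, job_C:*/3, job_D:*/9}
Op 11: register job_C */3 -> active={job_A:*/3, job_C:*/3, job_D:*/9}
Op 12: register job_C */2 -> active={job_A:*/3, job_C:*/2, job_D:*/9}
  job_A: interval 3, next fire after T=175 is 177
  job_C: interval 2, next fire after T=175 is 176
  job_D: interval 9, next fire after T=175 is 180
Earliest = 176, winner (lex tiebreak) = job_C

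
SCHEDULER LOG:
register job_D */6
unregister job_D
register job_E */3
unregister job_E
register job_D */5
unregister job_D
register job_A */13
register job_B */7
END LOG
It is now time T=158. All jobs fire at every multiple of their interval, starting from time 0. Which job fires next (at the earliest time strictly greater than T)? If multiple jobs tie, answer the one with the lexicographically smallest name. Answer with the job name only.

Op 1: register job_D */6 -> active={job_D:*/6}
Op 2: unregister job_D -> active={}
Op 3: register job_E */3 -> active={job_E:*/3}
Op 4: unregister job_E -> active={}
Op 5: register job_D */5 -> active={job_D:*/5}
Op 6: unregister job_D -> active={}
Op 7: register job_A */13 -> active={job_A:*/13}
Op 8: register job_B */7 -> active={job_A:*/13, job_B:*/7}
  job_A: interval 13, next fire after T=158 is 169
  job_B: interval 7, next fire after T=158 is 161
Earliest = 161, winner (lex tiebreak) = job_B

Answer: job_B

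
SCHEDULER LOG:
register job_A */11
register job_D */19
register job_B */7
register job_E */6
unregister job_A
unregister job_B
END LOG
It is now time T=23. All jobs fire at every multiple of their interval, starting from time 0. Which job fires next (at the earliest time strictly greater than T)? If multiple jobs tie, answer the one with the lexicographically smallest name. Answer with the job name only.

Op 1: register job_A */11 -> active={job_A:*/11}
Op 2: register job_D */19 -> active={job_A:*/11, job_D:*/19}
Op 3: register job_B */7 -> active={job_A:*/11, job_B:*/7, job_D:*/19}
Op 4: register job_E */6 -> active={job_A:*/11, job_B:*/7, job_D:*/19, job_E:*/6}
Op 5: unregister job_A -> active={job_B:*/7, job_D:*/19, job_E:*/6}
Op 6: unregister job_B -> active={job_D:*/19, job_E:*/6}
  job_D: interval 19, next fire after T=23 is 38
  job_E: interval 6, next fire after T=23 is 24
Earliest = 24, winner (lex tiebreak) = job_E

Answer: job_E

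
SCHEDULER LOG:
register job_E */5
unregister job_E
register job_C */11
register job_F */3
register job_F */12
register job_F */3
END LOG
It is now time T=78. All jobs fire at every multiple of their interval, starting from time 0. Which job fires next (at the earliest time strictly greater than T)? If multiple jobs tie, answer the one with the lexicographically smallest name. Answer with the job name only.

Answer: job_F

Derivation:
Op 1: register job_E */5 -> active={job_E:*/5}
Op 2: unregister job_E -> active={}
Op 3: register job_C */11 -> active={job_C:*/11}
Op 4: register job_F */3 -> active={job_C:*/11, job_F:*/3}
Op 5: register job_F */12 -> active={job_C:*/11, job_F:*/12}
Op 6: register job_F */3 -> active={job_C:*/11, job_F:*/3}
  job_C: interval 11, next fire after T=78 is 88
  job_F: interval 3, next fire after T=78 is 81
Earliest = 81, winner (lex tiebreak) = job_F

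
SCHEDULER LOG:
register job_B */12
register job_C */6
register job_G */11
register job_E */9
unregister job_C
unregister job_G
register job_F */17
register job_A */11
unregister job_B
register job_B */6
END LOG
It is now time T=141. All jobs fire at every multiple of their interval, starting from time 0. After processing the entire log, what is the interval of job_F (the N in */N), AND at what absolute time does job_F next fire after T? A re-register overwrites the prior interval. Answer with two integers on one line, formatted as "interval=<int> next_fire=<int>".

Answer: interval=17 next_fire=153

Derivation:
Op 1: register job_B */12 -> active={job_B:*/12}
Op 2: register job_C */6 -> active={job_B:*/12, job_C:*/6}
Op 3: register job_G */11 -> active={job_B:*/12, job_C:*/6, job_G:*/11}
Op 4: register job_E */9 -> active={job_B:*/12, job_C:*/6, job_E:*/9, job_G:*/11}
Op 5: unregister job_C -> active={job_B:*/12, job_E:*/9, job_G:*/11}
Op 6: unregister job_G -> active={job_B:*/12, job_E:*/9}
Op 7: register job_F */17 -> active={job_B:*/12, job_E:*/9, job_F:*/17}
Op 8: register job_A */11 -> active={job_A:*/11, job_B:*/12, job_E:*/9, job_F:*/17}
Op 9: unregister job_B -> active={job_A:*/11, job_E:*/9, job_F:*/17}
Op 10: register job_B */6 -> active={job_A:*/11, job_B:*/6, job_E:*/9, job_F:*/17}
Final interval of job_F = 17
Next fire of job_F after T=141: (141//17+1)*17 = 153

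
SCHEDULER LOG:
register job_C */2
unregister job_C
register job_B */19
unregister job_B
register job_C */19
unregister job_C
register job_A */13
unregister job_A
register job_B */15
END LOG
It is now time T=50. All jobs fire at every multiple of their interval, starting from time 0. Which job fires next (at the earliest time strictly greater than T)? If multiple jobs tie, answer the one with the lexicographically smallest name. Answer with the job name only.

Answer: job_B

Derivation:
Op 1: register job_C */2 -> active={job_C:*/2}
Op 2: unregister job_C -> active={}
Op 3: register job_B */19 -> active={job_B:*/19}
Op 4: unregister job_B -> active={}
Op 5: register job_C */19 -> active={job_C:*/19}
Op 6: unregister job_C -> active={}
Op 7: register job_A */13 -> active={job_A:*/13}
Op 8: unregister job_A -> active={}
Op 9: register job_B */15 -> active={job_B:*/15}
  job_B: interval 15, next fire after T=50 is 60
Earliest = 60, winner (lex tiebreak) = job_B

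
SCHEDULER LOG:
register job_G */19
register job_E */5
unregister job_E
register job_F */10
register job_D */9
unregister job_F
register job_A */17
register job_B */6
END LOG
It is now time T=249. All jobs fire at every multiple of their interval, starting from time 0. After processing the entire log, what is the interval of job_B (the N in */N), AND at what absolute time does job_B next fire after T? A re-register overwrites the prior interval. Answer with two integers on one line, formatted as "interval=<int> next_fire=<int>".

Op 1: register job_G */19 -> active={job_G:*/19}
Op 2: register job_E */5 -> active={job_E:*/5, job_G:*/19}
Op 3: unregister job_E -> active={job_G:*/19}
Op 4: register job_F */10 -> active={job_F:*/10, job_G:*/19}
Op 5: register job_D */9 -> active={job_D:*/9, job_F:*/10, job_G:*/19}
Op 6: unregister job_F -> active={job_D:*/9, job_G:*/19}
Op 7: register job_A */17 -> active={job_A:*/17, job_D:*/9, job_G:*/19}
Op 8: register job_B */6 -> active={job_A:*/17, job_B:*/6, job_D:*/9, job_G:*/19}
Final interval of job_B = 6
Next fire of job_B after T=249: (249//6+1)*6 = 252

Answer: interval=6 next_fire=252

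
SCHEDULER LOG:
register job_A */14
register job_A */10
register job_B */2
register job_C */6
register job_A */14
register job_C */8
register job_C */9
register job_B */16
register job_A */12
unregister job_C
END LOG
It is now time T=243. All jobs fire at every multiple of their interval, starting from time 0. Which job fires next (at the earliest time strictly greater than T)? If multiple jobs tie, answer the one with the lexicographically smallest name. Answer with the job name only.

Op 1: register job_A */14 -> active={job_A:*/14}
Op 2: register job_A */10 -> active={job_A:*/10}
Op 3: register job_B */2 -> active={job_A:*/10, job_B:*/2}
Op 4: register job_C */6 -> active={job_A:*/10, job_B:*/2, job_C:*/6}
Op 5: register job_A */14 -> active={job_A:*/14, job_B:*/2, job_C:*/6}
Op 6: register job_C */8 -> active={job_A:*/14, job_B:*/2, job_C:*/8}
Op 7: register job_C */9 -> active={job_A:*/14, job_B:*/2, job_C:*/9}
Op 8: register job_B */16 -> active={job_A:*/14, job_B:*/16, job_C:*/9}
Op 9: register job_A */12 -> active={job_A:*/12, job_B:*/16, job_C:*/9}
Op 10: unregister job_C -> active={job_A:*/12, job_B:*/16}
  job_A: interval 12, next fire after T=243 is 252
  job_B: interval 16, next fire after T=243 is 256
Earliest = 252, winner (lex tiebreak) = job_A

Answer: job_A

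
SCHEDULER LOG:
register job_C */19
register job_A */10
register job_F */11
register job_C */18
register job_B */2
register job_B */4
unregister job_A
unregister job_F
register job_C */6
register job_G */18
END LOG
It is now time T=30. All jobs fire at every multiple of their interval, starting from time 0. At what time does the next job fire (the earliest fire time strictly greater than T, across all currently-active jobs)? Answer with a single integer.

Op 1: register job_C */19 -> active={job_C:*/19}
Op 2: register job_A */10 -> active={job_A:*/10, job_C:*/19}
Op 3: register job_F */11 -> active={job_A:*/10, job_C:*/19, job_F:*/11}
Op 4: register job_C */18 -> active={job_A:*/10, job_C:*/18, job_F:*/11}
Op 5: register job_B */2 -> active={job_A:*/10, job_B:*/2, job_C:*/18, job_F:*/11}
Op 6: register job_B */4 -> active={job_A:*/10, job_B:*/4, job_C:*/18, job_F:*/11}
Op 7: unregister job_A -> active={job_B:*/4, job_C:*/18, job_F:*/11}
Op 8: unregister job_F -> active={job_B:*/4, job_C:*/18}
Op 9: register job_C */6 -> active={job_B:*/4, job_C:*/6}
Op 10: register job_G */18 -> active={job_B:*/4, job_C:*/6, job_G:*/18}
  job_B: interval 4, next fire after T=30 is 32
  job_C: interval 6, next fire after T=30 is 36
  job_G: interval 18, next fire after T=30 is 36
Earliest fire time = 32 (job job_B)

Answer: 32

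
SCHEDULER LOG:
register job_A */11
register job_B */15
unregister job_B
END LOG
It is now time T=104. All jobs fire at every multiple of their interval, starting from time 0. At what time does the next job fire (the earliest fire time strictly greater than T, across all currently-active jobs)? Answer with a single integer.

Answer: 110

Derivation:
Op 1: register job_A */11 -> active={job_A:*/11}
Op 2: register job_B */15 -> active={job_A:*/11, job_B:*/15}
Op 3: unregister job_B -> active={job_A:*/11}
  job_A: interval 11, next fire after T=104 is 110
Earliest fire time = 110 (job job_A)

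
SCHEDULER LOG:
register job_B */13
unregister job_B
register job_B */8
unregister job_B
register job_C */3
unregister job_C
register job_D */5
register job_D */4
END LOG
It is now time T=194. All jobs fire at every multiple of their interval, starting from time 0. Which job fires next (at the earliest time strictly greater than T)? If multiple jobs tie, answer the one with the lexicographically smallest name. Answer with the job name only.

Op 1: register job_B */13 -> active={job_B:*/13}
Op 2: unregister job_B -> active={}
Op 3: register job_B */8 -> active={job_B:*/8}
Op 4: unregister job_B -> active={}
Op 5: register job_C */3 -> active={job_C:*/3}
Op 6: unregister job_C -> active={}
Op 7: register job_D */5 -> active={job_D:*/5}
Op 8: register job_D */4 -> active={job_D:*/4}
  job_D: interval 4, next fire after T=194 is 196
Earliest = 196, winner (lex tiebreak) = job_D

Answer: job_D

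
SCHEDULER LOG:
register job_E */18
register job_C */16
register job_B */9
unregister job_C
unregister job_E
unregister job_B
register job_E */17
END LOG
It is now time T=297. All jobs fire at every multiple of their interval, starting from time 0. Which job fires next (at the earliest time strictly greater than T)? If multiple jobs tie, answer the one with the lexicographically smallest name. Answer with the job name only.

Op 1: register job_E */18 -> active={job_E:*/18}
Op 2: register job_C */16 -> active={job_C:*/16, job_E:*/18}
Op 3: register job_B */9 -> active={job_B:*/9, job_C:*/16, job_E:*/18}
Op 4: unregister job_C -> active={job_B:*/9, job_E:*/18}
Op 5: unregister job_E -> active={job_B:*/9}
Op 6: unregister job_B -> active={}
Op 7: register job_E */17 -> active={job_E:*/17}
  job_E: interval 17, next fire after T=297 is 306
Earliest = 306, winner (lex tiebreak) = job_E

Answer: job_E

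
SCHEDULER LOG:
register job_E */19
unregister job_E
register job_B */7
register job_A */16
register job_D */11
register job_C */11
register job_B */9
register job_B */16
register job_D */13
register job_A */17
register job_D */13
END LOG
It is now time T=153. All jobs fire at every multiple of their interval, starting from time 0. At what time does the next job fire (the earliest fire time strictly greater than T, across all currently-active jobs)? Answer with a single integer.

Op 1: register job_E */19 -> active={job_E:*/19}
Op 2: unregister job_E -> active={}
Op 3: register job_B */7 -> active={job_B:*/7}
Op 4: register job_A */16 -> active={job_A:*/16, job_B:*/7}
Op 5: register job_D */11 -> active={job_A:*/16, job_B:*/7, job_D:*/11}
Op 6: register job_C */11 -> active={job_A:*/16, job_B:*/7, job_C:*/11, job_D:*/11}
Op 7: register job_B */9 -> active={job_A:*/16, job_B:*/9, job_C:*/11, job_D:*/11}
Op 8: register job_B */16 -> active={job_A:*/16, job_B:*/16, job_C:*/11, job_D:*/11}
Op 9: register job_D */13 -> active={job_A:*/16, job_B:*/16, job_C:*/11, job_D:*/13}
Op 10: register job_A */17 -> active={job_A:*/17, job_B:*/16, job_C:*/11, job_D:*/13}
Op 11: register job_D */13 -> active={job_A:*/17, job_B:*/16, job_C:*/11, job_D:*/13}
  job_A: interval 17, next fire after T=153 is 170
  job_B: interval 16, next fire after T=153 is 160
  job_C: interval 11, next fire after T=153 is 154
  job_D: interval 13, next fire after T=153 is 156
Earliest fire time = 154 (job job_C)

Answer: 154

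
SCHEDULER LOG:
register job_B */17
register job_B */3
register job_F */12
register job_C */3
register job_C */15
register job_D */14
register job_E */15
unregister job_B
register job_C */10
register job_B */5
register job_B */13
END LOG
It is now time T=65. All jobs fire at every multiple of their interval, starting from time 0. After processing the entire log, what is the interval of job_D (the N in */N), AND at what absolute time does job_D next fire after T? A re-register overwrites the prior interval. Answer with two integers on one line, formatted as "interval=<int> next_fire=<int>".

Op 1: register job_B */17 -> active={job_B:*/17}
Op 2: register job_B */3 -> active={job_B:*/3}
Op 3: register job_F */12 -> active={job_B:*/3, job_F:*/12}
Op 4: register job_C */3 -> active={job_B:*/3, job_C:*/3, job_F:*/12}
Op 5: register job_C */15 -> active={job_B:*/3, job_C:*/15, job_F:*/12}
Op 6: register job_D */14 -> active={job_B:*/3, job_C:*/15, job_D:*/14, job_F:*/12}
Op 7: register job_E */15 -> active={job_B:*/3, job_C:*/15, job_D:*/14, job_E:*/15, job_F:*/12}
Op 8: unregister job_B -> active={job_C:*/15, job_D:*/14, job_E:*/15, job_F:*/12}
Op 9: register job_C */10 -> active={job_C:*/10, job_D:*/14, job_E:*/15, job_F:*/12}
Op 10: register job_B */5 -> active={job_B:*/5, job_C:*/10, job_D:*/14, job_E:*/15, job_F:*/12}
Op 11: register job_B */13 -> active={job_B:*/13, job_C:*/10, job_D:*/14, job_E:*/15, job_F:*/12}
Final interval of job_D = 14
Next fire of job_D after T=65: (65//14+1)*14 = 70

Answer: interval=14 next_fire=70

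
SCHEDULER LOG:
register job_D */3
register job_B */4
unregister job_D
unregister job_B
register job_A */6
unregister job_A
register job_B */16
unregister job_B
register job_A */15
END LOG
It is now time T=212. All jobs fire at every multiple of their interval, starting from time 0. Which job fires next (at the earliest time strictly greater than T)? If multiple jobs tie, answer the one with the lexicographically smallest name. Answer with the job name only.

Answer: job_A

Derivation:
Op 1: register job_D */3 -> active={job_D:*/3}
Op 2: register job_B */4 -> active={job_B:*/4, job_D:*/3}
Op 3: unregister job_D -> active={job_B:*/4}
Op 4: unregister job_B -> active={}
Op 5: register job_A */6 -> active={job_A:*/6}
Op 6: unregister job_A -> active={}
Op 7: register job_B */16 -> active={job_B:*/16}
Op 8: unregister job_B -> active={}
Op 9: register job_A */15 -> active={job_A:*/15}
  job_A: interval 15, next fire after T=212 is 225
Earliest = 225, winner (lex tiebreak) = job_A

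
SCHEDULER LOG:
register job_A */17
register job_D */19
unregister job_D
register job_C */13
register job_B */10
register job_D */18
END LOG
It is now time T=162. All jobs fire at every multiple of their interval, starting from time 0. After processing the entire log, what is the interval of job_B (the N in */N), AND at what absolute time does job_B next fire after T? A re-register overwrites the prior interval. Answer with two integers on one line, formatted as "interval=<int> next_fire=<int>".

Answer: interval=10 next_fire=170

Derivation:
Op 1: register job_A */17 -> active={job_A:*/17}
Op 2: register job_D */19 -> active={job_A:*/17, job_D:*/19}
Op 3: unregister job_D -> active={job_A:*/17}
Op 4: register job_C */13 -> active={job_A:*/17, job_C:*/13}
Op 5: register job_B */10 -> active={job_A:*/17, job_B:*/10, job_C:*/13}
Op 6: register job_D */18 -> active={job_A:*/17, job_B:*/10, job_C:*/13, job_D:*/18}
Final interval of job_B = 10
Next fire of job_B after T=162: (162//10+1)*10 = 170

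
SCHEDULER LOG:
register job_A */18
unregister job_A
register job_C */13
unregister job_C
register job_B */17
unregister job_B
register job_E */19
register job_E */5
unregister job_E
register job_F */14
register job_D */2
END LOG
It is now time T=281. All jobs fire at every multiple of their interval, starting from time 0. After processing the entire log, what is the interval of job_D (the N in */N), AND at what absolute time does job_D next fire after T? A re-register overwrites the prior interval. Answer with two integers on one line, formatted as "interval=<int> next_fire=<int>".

Op 1: register job_A */18 -> active={job_A:*/18}
Op 2: unregister job_A -> active={}
Op 3: register job_C */13 -> active={job_C:*/13}
Op 4: unregister job_C -> active={}
Op 5: register job_B */17 -> active={job_B:*/17}
Op 6: unregister job_B -> active={}
Op 7: register job_E */19 -> active={job_E:*/19}
Op 8: register job_E */5 -> active={job_E:*/5}
Op 9: unregister job_E -> active={}
Op 10: register job_F */14 -> active={job_F:*/14}
Op 11: register job_D */2 -> active={job_D:*/2, job_F:*/14}
Final interval of job_D = 2
Next fire of job_D after T=281: (281//2+1)*2 = 282

Answer: interval=2 next_fire=282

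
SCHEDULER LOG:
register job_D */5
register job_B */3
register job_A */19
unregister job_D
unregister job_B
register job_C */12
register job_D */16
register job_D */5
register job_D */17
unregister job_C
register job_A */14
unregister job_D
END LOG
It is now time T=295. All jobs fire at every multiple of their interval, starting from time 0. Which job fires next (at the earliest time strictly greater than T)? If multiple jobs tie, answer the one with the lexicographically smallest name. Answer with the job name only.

Answer: job_A

Derivation:
Op 1: register job_D */5 -> active={job_D:*/5}
Op 2: register job_B */3 -> active={job_B:*/3, job_D:*/5}
Op 3: register job_A */19 -> active={job_A:*/19, job_B:*/3, job_D:*/5}
Op 4: unregister job_D -> active={job_A:*/19, job_B:*/3}
Op 5: unregister job_B -> active={job_A:*/19}
Op 6: register job_C */12 -> active={job_A:*/19, job_C:*/12}
Op 7: register job_D */16 -> active={job_A:*/19, job_C:*/12, job_D:*/16}
Op 8: register job_D */5 -> active={job_A:*/19, job_C:*/12, job_D:*/5}
Op 9: register job_D */17 -> active={job_A:*/19, job_C:*/12, job_D:*/17}
Op 10: unregister job_C -> active={job_A:*/19, job_D:*/17}
Op 11: register job_A */14 -> active={job_A:*/14, job_D:*/17}
Op 12: unregister job_D -> active={job_A:*/14}
  job_A: interval 14, next fire after T=295 is 308
Earliest = 308, winner (lex tiebreak) = job_A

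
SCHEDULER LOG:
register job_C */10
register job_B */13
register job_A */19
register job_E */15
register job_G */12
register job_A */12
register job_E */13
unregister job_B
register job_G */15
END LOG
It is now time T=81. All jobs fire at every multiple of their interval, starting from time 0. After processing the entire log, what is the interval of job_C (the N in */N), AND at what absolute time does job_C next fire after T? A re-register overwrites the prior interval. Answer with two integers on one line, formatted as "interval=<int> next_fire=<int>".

Answer: interval=10 next_fire=90

Derivation:
Op 1: register job_C */10 -> active={job_C:*/10}
Op 2: register job_B */13 -> active={job_B:*/13, job_C:*/10}
Op 3: register job_A */19 -> active={job_A:*/19, job_B:*/13, job_C:*/10}
Op 4: register job_E */15 -> active={job_A:*/19, job_B:*/13, job_C:*/10, job_E:*/15}
Op 5: register job_G */12 -> active={job_A:*/19, job_B:*/13, job_C:*/10, job_E:*/15, job_G:*/12}
Op 6: register job_A */12 -> active={job_A:*/12, job_B:*/13, job_C:*/10, job_E:*/15, job_G:*/12}
Op 7: register job_E */13 -> active={job_A:*/12, job_B:*/13, job_C:*/10, job_E:*/13, job_G:*/12}
Op 8: unregister job_B -> active={job_A:*/12, job_C:*/10, job_E:*/13, job_G:*/12}
Op 9: register job_G */15 -> active={job_A:*/12, job_C:*/10, job_E:*/13, job_G:*/15}
Final interval of job_C = 10
Next fire of job_C after T=81: (81//10+1)*10 = 90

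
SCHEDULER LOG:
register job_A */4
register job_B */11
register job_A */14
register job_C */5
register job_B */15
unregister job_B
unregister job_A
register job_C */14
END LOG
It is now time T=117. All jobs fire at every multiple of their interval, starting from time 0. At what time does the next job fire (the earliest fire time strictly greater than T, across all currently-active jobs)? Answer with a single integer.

Answer: 126

Derivation:
Op 1: register job_A */4 -> active={job_A:*/4}
Op 2: register job_B */11 -> active={job_A:*/4, job_B:*/11}
Op 3: register job_A */14 -> active={job_A:*/14, job_B:*/11}
Op 4: register job_C */5 -> active={job_A:*/14, job_B:*/11, job_C:*/5}
Op 5: register job_B */15 -> active={job_A:*/14, job_B:*/15, job_C:*/5}
Op 6: unregister job_B -> active={job_A:*/14, job_C:*/5}
Op 7: unregister job_A -> active={job_C:*/5}
Op 8: register job_C */14 -> active={job_C:*/14}
  job_C: interval 14, next fire after T=117 is 126
Earliest fire time = 126 (job job_C)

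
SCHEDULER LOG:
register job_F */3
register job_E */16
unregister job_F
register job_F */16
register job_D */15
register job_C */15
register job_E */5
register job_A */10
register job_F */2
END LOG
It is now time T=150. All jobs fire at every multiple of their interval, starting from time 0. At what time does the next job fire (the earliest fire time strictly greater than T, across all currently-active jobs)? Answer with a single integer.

Answer: 152

Derivation:
Op 1: register job_F */3 -> active={job_F:*/3}
Op 2: register job_E */16 -> active={job_E:*/16, job_F:*/3}
Op 3: unregister job_F -> active={job_E:*/16}
Op 4: register job_F */16 -> active={job_E:*/16, job_F:*/16}
Op 5: register job_D */15 -> active={job_D:*/15, job_E:*/16, job_F:*/16}
Op 6: register job_C */15 -> active={job_C:*/15, job_D:*/15, job_E:*/16, job_F:*/16}
Op 7: register job_E */5 -> active={job_C:*/15, job_D:*/15, job_E:*/5, job_F:*/16}
Op 8: register job_A */10 -> active={job_A:*/10, job_C:*/15, job_D:*/15, job_E:*/5, job_F:*/16}
Op 9: register job_F */2 -> active={job_A:*/10, job_C:*/15, job_D:*/15, job_E:*/5, job_F:*/2}
  job_A: interval 10, next fire after T=150 is 160
  job_C: interval 15, next fire after T=150 is 165
  job_D: interval 15, next fire after T=150 is 165
  job_E: interval 5, next fire after T=150 is 155
  job_F: interval 2, next fire after T=150 is 152
Earliest fire time = 152 (job job_F)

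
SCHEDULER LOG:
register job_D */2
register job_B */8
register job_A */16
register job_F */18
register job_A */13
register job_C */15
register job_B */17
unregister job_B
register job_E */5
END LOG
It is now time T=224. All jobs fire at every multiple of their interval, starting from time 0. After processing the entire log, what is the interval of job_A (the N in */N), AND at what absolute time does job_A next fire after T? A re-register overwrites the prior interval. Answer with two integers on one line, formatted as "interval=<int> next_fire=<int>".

Op 1: register job_D */2 -> active={job_D:*/2}
Op 2: register job_B */8 -> active={job_B:*/8, job_D:*/2}
Op 3: register job_A */16 -> active={job_A:*/16, job_B:*/8, job_D:*/2}
Op 4: register job_F */18 -> active={job_A:*/16, job_B:*/8, job_D:*/2, job_F:*/18}
Op 5: register job_A */13 -> active={job_A:*/13, job_B:*/8, job_D:*/2, job_F:*/18}
Op 6: register job_C */15 -> active={job_A:*/13, job_B:*/8, job_C:*/15, job_D:*/2, job_F:*/18}
Op 7: register job_B */17 -> active={job_A:*/13, job_B:*/17, job_C:*/15, job_D:*/2, job_F:*/18}
Op 8: unregister job_B -> active={job_A:*/13, job_C:*/15, job_D:*/2, job_F:*/18}
Op 9: register job_E */5 -> active={job_A:*/13, job_C:*/15, job_D:*/2, job_E:*/5, job_F:*/18}
Final interval of job_A = 13
Next fire of job_A after T=224: (224//13+1)*13 = 234

Answer: interval=13 next_fire=234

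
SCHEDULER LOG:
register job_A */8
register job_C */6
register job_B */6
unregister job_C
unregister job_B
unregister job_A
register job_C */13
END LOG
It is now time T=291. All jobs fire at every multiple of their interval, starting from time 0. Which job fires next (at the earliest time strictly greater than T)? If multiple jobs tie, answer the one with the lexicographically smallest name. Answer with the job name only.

Op 1: register job_A */8 -> active={job_A:*/8}
Op 2: register job_C */6 -> active={job_A:*/8, job_C:*/6}
Op 3: register job_B */6 -> active={job_A:*/8, job_B:*/6, job_C:*/6}
Op 4: unregister job_C -> active={job_A:*/8, job_B:*/6}
Op 5: unregister job_B -> active={job_A:*/8}
Op 6: unregister job_A -> active={}
Op 7: register job_C */13 -> active={job_C:*/13}
  job_C: interval 13, next fire after T=291 is 299
Earliest = 299, winner (lex tiebreak) = job_C

Answer: job_C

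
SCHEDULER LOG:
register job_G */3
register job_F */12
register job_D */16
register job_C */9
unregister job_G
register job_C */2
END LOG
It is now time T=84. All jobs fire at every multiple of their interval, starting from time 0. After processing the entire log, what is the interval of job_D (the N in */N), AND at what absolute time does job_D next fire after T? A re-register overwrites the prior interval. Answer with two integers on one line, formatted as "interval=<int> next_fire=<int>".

Answer: interval=16 next_fire=96

Derivation:
Op 1: register job_G */3 -> active={job_G:*/3}
Op 2: register job_F */12 -> active={job_F:*/12, job_G:*/3}
Op 3: register job_D */16 -> active={job_D:*/16, job_F:*/12, job_G:*/3}
Op 4: register job_C */9 -> active={job_C:*/9, job_D:*/16, job_F:*/12, job_G:*/3}
Op 5: unregister job_G -> active={job_C:*/9, job_D:*/16, job_F:*/12}
Op 6: register job_C */2 -> active={job_C:*/2, job_D:*/16, job_F:*/12}
Final interval of job_D = 16
Next fire of job_D after T=84: (84//16+1)*16 = 96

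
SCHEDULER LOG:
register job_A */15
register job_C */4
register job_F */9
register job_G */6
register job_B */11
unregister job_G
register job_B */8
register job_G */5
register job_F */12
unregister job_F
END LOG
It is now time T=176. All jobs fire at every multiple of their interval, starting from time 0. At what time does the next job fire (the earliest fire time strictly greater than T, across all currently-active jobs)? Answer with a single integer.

Answer: 180

Derivation:
Op 1: register job_A */15 -> active={job_A:*/15}
Op 2: register job_C */4 -> active={job_A:*/15, job_C:*/4}
Op 3: register job_F */9 -> active={job_A:*/15, job_C:*/4, job_F:*/9}
Op 4: register job_G */6 -> active={job_A:*/15, job_C:*/4, job_F:*/9, job_G:*/6}
Op 5: register job_B */11 -> active={job_A:*/15, job_B:*/11, job_C:*/4, job_F:*/9, job_G:*/6}
Op 6: unregister job_G -> active={job_A:*/15, job_B:*/11, job_C:*/4, job_F:*/9}
Op 7: register job_B */8 -> active={job_A:*/15, job_B:*/8, job_C:*/4, job_F:*/9}
Op 8: register job_G */5 -> active={job_A:*/15, job_B:*/8, job_C:*/4, job_F:*/9, job_G:*/5}
Op 9: register job_F */12 -> active={job_A:*/15, job_B:*/8, job_C:*/4, job_F:*/12, job_G:*/5}
Op 10: unregister job_F -> active={job_A:*/15, job_B:*/8, job_C:*/4, job_G:*/5}
  job_A: interval 15, next fire after T=176 is 180
  job_B: interval 8, next fire after T=176 is 184
  job_C: interval 4, next fire after T=176 is 180
  job_G: interval 5, next fire after T=176 is 180
Earliest fire time = 180 (job job_A)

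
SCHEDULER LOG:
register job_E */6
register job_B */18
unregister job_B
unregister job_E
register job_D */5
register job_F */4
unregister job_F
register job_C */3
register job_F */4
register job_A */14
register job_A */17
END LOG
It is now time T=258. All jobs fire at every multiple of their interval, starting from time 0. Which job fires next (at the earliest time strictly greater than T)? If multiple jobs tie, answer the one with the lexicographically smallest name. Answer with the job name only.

Op 1: register job_E */6 -> active={job_E:*/6}
Op 2: register job_B */18 -> active={job_B:*/18, job_E:*/6}
Op 3: unregister job_B -> active={job_E:*/6}
Op 4: unregister job_E -> active={}
Op 5: register job_D */5 -> active={job_D:*/5}
Op 6: register job_F */4 -> active={job_D:*/5, job_F:*/4}
Op 7: unregister job_F -> active={job_D:*/5}
Op 8: register job_C */3 -> active={job_C:*/3, job_D:*/5}
Op 9: register job_F */4 -> active={job_C:*/3, job_D:*/5, job_F:*/4}
Op 10: register job_A */14 -> active={job_A:*/14, job_C:*/3, job_D:*/5, job_F:*/4}
Op 11: register job_A */17 -> active={job_A:*/17, job_C:*/3, job_D:*/5, job_F:*/4}
  job_A: interval 17, next fire after T=258 is 272
  job_C: interval 3, next fire after T=258 is 261
  job_D: interval 5, next fire after T=258 is 260
  job_F: interval 4, next fire after T=258 is 260
Earliest = 260, winner (lex tiebreak) = job_D

Answer: job_D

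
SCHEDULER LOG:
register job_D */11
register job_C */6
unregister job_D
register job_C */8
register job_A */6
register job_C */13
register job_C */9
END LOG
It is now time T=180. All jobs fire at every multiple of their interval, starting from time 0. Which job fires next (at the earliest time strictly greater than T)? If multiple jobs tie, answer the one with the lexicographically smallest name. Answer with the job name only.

Op 1: register job_D */11 -> active={job_D:*/11}
Op 2: register job_C */6 -> active={job_C:*/6, job_D:*/11}
Op 3: unregister job_D -> active={job_C:*/6}
Op 4: register job_C */8 -> active={job_C:*/8}
Op 5: register job_A */6 -> active={job_A:*/6, job_C:*/8}
Op 6: register job_C */13 -> active={job_A:*/6, job_C:*/13}
Op 7: register job_C */9 -> active={job_A:*/6, job_C:*/9}
  job_A: interval 6, next fire after T=180 is 186
  job_C: interval 9, next fire after T=180 is 189
Earliest = 186, winner (lex tiebreak) = job_A

Answer: job_A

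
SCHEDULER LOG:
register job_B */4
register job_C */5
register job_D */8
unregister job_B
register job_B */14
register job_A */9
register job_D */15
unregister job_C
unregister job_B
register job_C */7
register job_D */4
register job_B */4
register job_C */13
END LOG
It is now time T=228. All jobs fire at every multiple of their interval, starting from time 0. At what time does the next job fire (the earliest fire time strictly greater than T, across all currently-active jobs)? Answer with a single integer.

Answer: 232

Derivation:
Op 1: register job_B */4 -> active={job_B:*/4}
Op 2: register job_C */5 -> active={job_B:*/4, job_C:*/5}
Op 3: register job_D */8 -> active={job_B:*/4, job_C:*/5, job_D:*/8}
Op 4: unregister job_B -> active={job_C:*/5, job_D:*/8}
Op 5: register job_B */14 -> active={job_B:*/14, job_C:*/5, job_D:*/8}
Op 6: register job_A */9 -> active={job_A:*/9, job_B:*/14, job_C:*/5, job_D:*/8}
Op 7: register job_D */15 -> active={job_A:*/9, job_B:*/14, job_C:*/5, job_D:*/15}
Op 8: unregister job_C -> active={job_A:*/9, job_B:*/14, job_D:*/15}
Op 9: unregister job_B -> active={job_A:*/9, job_D:*/15}
Op 10: register job_C */7 -> active={job_A:*/9, job_C:*/7, job_D:*/15}
Op 11: register job_D */4 -> active={job_A:*/9, job_C:*/7, job_D:*/4}
Op 12: register job_B */4 -> active={job_A:*/9, job_B:*/4, job_C:*/7, job_D:*/4}
Op 13: register job_C */13 -> active={job_A:*/9, job_B:*/4, job_C:*/13, job_D:*/4}
  job_A: interval 9, next fire after T=228 is 234
  job_B: interval 4, next fire after T=228 is 232
  job_C: interval 13, next fire after T=228 is 234
  job_D: interval 4, next fire after T=228 is 232
Earliest fire time = 232 (job job_B)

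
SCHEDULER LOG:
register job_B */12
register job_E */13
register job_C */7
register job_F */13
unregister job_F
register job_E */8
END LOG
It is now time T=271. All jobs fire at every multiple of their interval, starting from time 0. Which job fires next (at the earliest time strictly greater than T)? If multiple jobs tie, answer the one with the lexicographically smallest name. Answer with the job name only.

Answer: job_E

Derivation:
Op 1: register job_B */12 -> active={job_B:*/12}
Op 2: register job_E */13 -> active={job_B:*/12, job_E:*/13}
Op 3: register job_C */7 -> active={job_B:*/12, job_C:*/7, job_E:*/13}
Op 4: register job_F */13 -> active={job_B:*/12, job_C:*/7, job_E:*/13, job_F:*/13}
Op 5: unregister job_F -> active={job_B:*/12, job_C:*/7, job_E:*/13}
Op 6: register job_E */8 -> active={job_B:*/12, job_C:*/7, job_E:*/8}
  job_B: interval 12, next fire after T=271 is 276
  job_C: interval 7, next fire after T=271 is 273
  job_E: interval 8, next fire after T=271 is 272
Earliest = 272, winner (lex tiebreak) = job_E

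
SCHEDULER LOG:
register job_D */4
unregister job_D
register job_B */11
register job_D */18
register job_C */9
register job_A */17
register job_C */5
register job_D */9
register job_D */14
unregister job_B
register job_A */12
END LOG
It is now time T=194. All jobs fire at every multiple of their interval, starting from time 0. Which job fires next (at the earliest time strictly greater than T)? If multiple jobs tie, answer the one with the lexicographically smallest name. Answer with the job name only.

Answer: job_C

Derivation:
Op 1: register job_D */4 -> active={job_D:*/4}
Op 2: unregister job_D -> active={}
Op 3: register job_B */11 -> active={job_B:*/11}
Op 4: register job_D */18 -> active={job_B:*/11, job_D:*/18}
Op 5: register job_C */9 -> active={job_B:*/11, job_C:*/9, job_D:*/18}
Op 6: register job_A */17 -> active={job_A:*/17, job_B:*/11, job_C:*/9, job_D:*/18}
Op 7: register job_C */5 -> active={job_A:*/17, job_B:*/11, job_C:*/5, job_D:*/18}
Op 8: register job_D */9 -> active={job_A:*/17, job_B:*/11, job_C:*/5, job_D:*/9}
Op 9: register job_D */14 -> active={job_A:*/17, job_B:*/11, job_C:*/5, job_D:*/14}
Op 10: unregister job_B -> active={job_A:*/17, job_C:*/5, job_D:*/14}
Op 11: register job_A */12 -> active={job_A:*/12, job_C:*/5, job_D:*/14}
  job_A: interval 12, next fire after T=194 is 204
  job_C: interval 5, next fire after T=194 is 195
  job_D: interval 14, next fire after T=194 is 196
Earliest = 195, winner (lex tiebreak) = job_C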